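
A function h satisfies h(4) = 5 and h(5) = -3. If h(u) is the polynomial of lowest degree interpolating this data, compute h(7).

-19

L_0(7) = (2)/[(-1)] = -2
L_1(7) = (3)/[(1)] = 3
Sum: 5·(-2) + (-3)·(3) = -19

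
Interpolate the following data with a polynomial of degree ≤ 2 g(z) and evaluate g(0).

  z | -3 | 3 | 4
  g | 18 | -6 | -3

Evaluate each Lagrange basis at z = 0:
L_0(0) = (-3)·(-4)/[(-6)·(-7)] = 2/7
L_1(0) = (3)·(-4)/[(6)·(-1)] = 2
L_2(0) = (3)·(-3)/[(7)·(1)] = -9/7
Sum: 18·(2/7) + (-6)·(2) + (-3)·(-9/7) = -3

-3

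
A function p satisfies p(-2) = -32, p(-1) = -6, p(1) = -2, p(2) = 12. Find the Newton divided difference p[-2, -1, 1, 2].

p[-2,-1] = (-6 - (-32)) / (-1 - (-2)) = 26
p[-1,1] = (-2 - (-6)) / (1 - (-1)) = 2
p[1,2] = (12 - (-2)) / (2 - 1) = 14
p[-2,-1,1] = (2 - 26) / (1 - (-2)) = -8
p[-1,1,2] = (14 - 2) / (2 - (-1)) = 4
p[-2,-1,1,2] = (4 - (-8)) / (2 - (-2)) = 3

3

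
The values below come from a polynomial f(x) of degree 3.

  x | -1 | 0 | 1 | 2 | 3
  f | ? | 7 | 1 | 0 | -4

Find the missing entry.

26

The 4 known values determine f uniquely (degree ≤ 3).
Evaluate each Lagrange basis at x = -1:
L_0(-1) = (-2)·(-3)·(-4)/[(-1)·(-2)·(-3)] = 4
L_1(-1) = (-1)·(-3)·(-4)/[(1)·(-1)·(-2)] = -6
L_2(-1) = (-1)·(-2)·(-4)/[(2)·(1)·(-1)] = 4
L_3(-1) = (-1)·(-2)·(-3)/[(3)·(2)·(1)] = -1
Sum: 7·(4) + 1·(-6) + 0 + (-4)·(-1) = 26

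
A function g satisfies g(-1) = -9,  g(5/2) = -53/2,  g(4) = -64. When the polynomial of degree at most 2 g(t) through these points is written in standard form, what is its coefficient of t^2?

-4

The leading coefficient equals the top divided difference g[-1,5/2,4].
g[-1,5/2] = (-53/2 - (-9)) / (5/2 - (-1)) = -5
g[5/2,4] = (-64 - (-53/2)) / (4 - 5/2) = -25
g[-1,5/2,4] = (-25 - (-5)) / (4 - (-1)) = -4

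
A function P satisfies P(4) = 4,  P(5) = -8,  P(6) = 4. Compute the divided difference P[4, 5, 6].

12

P[4,5] = (-8 - 4) / (5 - 4) = -12
P[5,6] = (4 - (-8)) / (6 - 5) = 12
P[4,5,6] = (12 - (-12)) / (6 - 4) = 12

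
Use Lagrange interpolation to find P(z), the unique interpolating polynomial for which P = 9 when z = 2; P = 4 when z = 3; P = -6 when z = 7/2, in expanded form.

L_0(z) = (z - 3)(z - 7/2) / [3/2] = (2/3)z^2 - (13/3)z + 7
L_1(z) = (z - 2)(z - 7/2) / [-1/2] = -2z^2 + 11z - 14
L_2(z) = (z - 2)(z - 3) / [3/4] = (4/3)z^2 - (20/3)z + 8
P(z) = 9·L_0 + 4·L_1 + (-6)·L_2
  9·L_0(z) = 6z^2 - 39z + 63
  4·L_1(z) = -8z^2 + 44z - 56
  (-6)·L_2(z) = -8z^2 + 40z - 48
Adding term by term: -10z^2 + 45z - 41

P(z) = -10z^2 + 45z - 41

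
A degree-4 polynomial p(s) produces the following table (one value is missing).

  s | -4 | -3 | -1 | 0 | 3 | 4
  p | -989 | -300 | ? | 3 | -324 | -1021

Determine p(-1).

4

The 5 known values determine p uniquely (degree ≤ 4).
L_0(-1) = (2)·(-1)·(-4)·(-5)/[(-1)·(-4)·(-7)·(-8)] = -5/28
L_1(-1) = (3)·(-1)·(-4)·(-5)/[(1)·(-3)·(-6)·(-7)] = 10/21
L_2(-1) = (3)·(2)·(-4)·(-5)/[(4)·(3)·(-3)·(-4)] = 5/6
L_3(-1) = (3)·(2)·(-1)·(-5)/[(7)·(6)·(3)·(-1)] = -5/21
L_4(-1) = (3)·(2)·(-1)·(-4)/[(8)·(7)·(4)·(1)] = 3/28
Sum: (-989)·(-5/28) + (-300)·(10/21) + 3·(5/6) + (-324)·(-5/21) + (-1021)·(3/28) = 4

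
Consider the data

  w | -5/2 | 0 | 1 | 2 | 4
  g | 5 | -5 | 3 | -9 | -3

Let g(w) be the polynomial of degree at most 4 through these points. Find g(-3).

L_0(-3) = (-3)·(-4)·(-5)·(-7)/[(-5/2)·(-7/2)·(-9/2)·(-13/2)] = 64/39
L_1(-3) = (-1/2)·(-4)·(-5)·(-7)/[(5/2)·(-1)·(-2)·(-4)] = -7/2
L_2(-3) = (-1/2)·(-3)·(-5)·(-7)/[(7/2)·(1)·(-1)·(-3)] = 5
L_3(-3) = (-1/2)·(-3)·(-4)·(-7)/[(9/2)·(2)·(1)·(-2)] = -7/3
L_4(-3) = (-1/2)·(-3)·(-4)·(-5)/[(13/2)·(4)·(3)·(2)] = 5/26
Sum: 5·(64/39) + (-5)·(-7/2) + 3·(5) + (-9)·(-7/3) + (-3)·(5/26) = 2384/39

2384/39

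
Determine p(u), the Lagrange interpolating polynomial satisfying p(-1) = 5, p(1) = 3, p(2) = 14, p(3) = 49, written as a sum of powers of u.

L_0(u) = (u - 1)(u - 2)(u - 3) / [-24] = -(1/24)u^3 + (1/4)u^2 - (11/24)u + 1/4
L_1(u) = (u + 1)(u - 2)(u - 3) / [4] = (1/4)u^3 - u^2 + (1/4)u + 3/2
L_2(u) = (u + 1)(u - 1)(u - 3) / [-3] = -(1/3)u^3 + u^2 + (1/3)u - 1
L_3(u) = (u + 1)(u - 1)(u - 2) / [8] = (1/8)u^3 - (1/4)u^2 - (1/8)u + 1/4
p(u) = 5·L_0 + 3·L_1 + 14·L_2 + 49·L_3
  5·L_0(u) = -(5/24)u^3 + (5/4)u^2 - (55/24)u + 5/4
  3·L_1(u) = (3/4)u^3 - 3u^2 + (3/4)u + 9/2
  14·L_2(u) = -(14/3)u^3 + 14u^2 + (14/3)u - 14
  49·L_3(u) = (49/8)u^3 - (49/4)u^2 - (49/8)u + 49/4
Adding term by term: 2u^3 - 3u + 4

p(u) = 2u^3 - 3u + 4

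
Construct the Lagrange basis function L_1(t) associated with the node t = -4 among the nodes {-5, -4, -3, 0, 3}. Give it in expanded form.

L_1(t) = -(1/28)t^4 - (5/28)t^3 + (9/28)t^2 + (45/28)t

L_1(t) = (t + 5)(t + 3)t(t - 3) / [(1)·(-1)·(-4)·(-7)]
       = (t^4 + 5t^3 - 9t^2 - 45t) / (-28)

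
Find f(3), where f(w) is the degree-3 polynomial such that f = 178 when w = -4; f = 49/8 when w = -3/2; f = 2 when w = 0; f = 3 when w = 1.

-67

Evaluate each Lagrange basis at w = 3:
L_0(3) = (9/2)·(3)·(2)/[(-5/2)·(-4)·(-5)] = -27/50
L_1(3) = (7)·(3)·(2)/[(5/2)·(-3/2)·(-5/2)] = 112/25
L_2(3) = (7)·(9/2)·(2)/[(4)·(3/2)·(-1)] = -21/2
L_3(3) = (7)·(9/2)·(3)/[(5)·(5/2)·(1)] = 189/25
Sum: 178·(-27/50) + 49/8·(112/25) + 2·(-21/2) + 3·(189/25) = -67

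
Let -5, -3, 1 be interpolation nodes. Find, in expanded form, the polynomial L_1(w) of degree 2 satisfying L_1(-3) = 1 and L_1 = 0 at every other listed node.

L_1(w) = -(1/8)w^2 - (1/2)w + 5/8

L_1(w) = (w + 5)(w - 1) / [(2)·(-4)]
       = (w^2 + 4w - 5) / (-8)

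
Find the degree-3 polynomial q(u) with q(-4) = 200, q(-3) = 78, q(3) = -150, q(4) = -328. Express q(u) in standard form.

q(u) = -4u^3 - 4u^2 - 2u

L_0(u) = (u + 3)(u - 3)(u - 4) / [-56] = -(1/56)u^3 + (1/14)u^2 + (9/56)u - 9/14
L_1(u) = (u + 4)(u - 3)(u - 4) / [42] = (1/42)u^3 - (1/14)u^2 - (8/21)u + 8/7
L_2(u) = (u + 4)(u + 3)(u - 4) / [-42] = -(1/42)u^3 - (1/14)u^2 + (8/21)u + 8/7
L_3(u) = (u + 4)(u + 3)(u - 3) / [56] = (1/56)u^3 + (1/14)u^2 - (9/56)u - 9/14
q(u) = 200·L_0 + 78·L_1 + (-150)·L_2 + (-328)·L_3
  200·L_0(u) = -(25/7)u^3 + (100/7)u^2 + (225/7)u - 900/7
  78·L_1(u) = (13/7)u^3 - (39/7)u^2 - (208/7)u + 624/7
  (-150)·L_2(u) = (25/7)u^3 + (75/7)u^2 - (400/7)u - 1200/7
  (-328)·L_3(u) = -(41/7)u^3 - (164/7)u^2 + (369/7)u + 1476/7
Adding term by term: -4u^3 - 4u^2 - 2u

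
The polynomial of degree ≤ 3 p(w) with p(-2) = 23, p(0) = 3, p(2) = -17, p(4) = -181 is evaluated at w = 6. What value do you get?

Using Newton's divided-difference form:
p[-2,0] = (3 - 23) / (0 - (-2)) = -10
p[0,2] = (-17 - 3) / (2 - 0) = -10
p[2,4] = (-181 - (-17)) / (4 - 2) = -82
p[-2,0,2] = (-10 - (-10)) / (2 - (-2)) = 0
p[0,2,4] = (-82 - (-10)) / (4 - 0) = -18
p[-2,0,2,4] = (-18 - 0) / (4 - (-2)) = -3
p(6) = 23 + (-10)·(8) + 0·(8)·(6) + (-3)·(8)·(6)·(4) = -633

-633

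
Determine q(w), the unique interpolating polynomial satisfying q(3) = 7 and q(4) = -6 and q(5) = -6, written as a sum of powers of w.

q(w) = (13/2)w^2 - (117/2)w + 124

L_0(w) = (w - 4)(w - 5) / [2] = (1/2)w^2 - (9/2)w + 10
L_1(w) = (w - 3)(w - 5) / [-1] = -w^2 + 8w - 15
L_2(w) = (w - 3)(w - 4) / [2] = (1/2)w^2 - (7/2)w + 6
q(w) = 7·L_0 + (-6)·L_1 + (-6)·L_2
  7·L_0(w) = (7/2)w^2 - (63/2)w + 70
  (-6)·L_1(w) = 6w^2 - 48w + 90
  (-6)·L_2(w) = -3w^2 + 21w - 36
Adding term by term: (13/2)w^2 - (117/2)w + 124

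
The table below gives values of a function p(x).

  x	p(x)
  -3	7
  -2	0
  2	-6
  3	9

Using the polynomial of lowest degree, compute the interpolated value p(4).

Evaluate each Lagrange basis at x = 4:
L_0(4) = (6)·(2)·(1)/[(-1)·(-5)·(-6)] = -2/5
L_1(4) = (7)·(2)·(1)/[(1)·(-4)·(-5)] = 7/10
L_2(4) = (7)·(6)·(1)/[(5)·(4)·(-1)] = -21/10
L_3(4) = (7)·(6)·(2)/[(6)·(5)·(1)] = 14/5
Sum: 7·(-2/5) + 0 + (-6)·(-21/10) + 9·(14/5) = 35

35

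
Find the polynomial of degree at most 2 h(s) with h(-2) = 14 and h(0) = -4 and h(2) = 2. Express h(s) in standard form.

h(s) = 3s^2 - 3s - 4

Newton's divided differences:
h[-2,0] = (-4 - 14) / (0 - (-2)) = -9
h[0,2] = (2 - (-4)) / (2 - 0) = 3
h[-2,0,2] = (3 - (-9)) / (2 - (-2)) = 3
h(s) = 14 + (-9)·(s + 2) + 3·(s + 2)s
Expanding: h(s) = 3s^2 - 3s - 4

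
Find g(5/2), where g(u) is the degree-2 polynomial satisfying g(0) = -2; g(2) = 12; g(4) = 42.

18

Evaluate each Lagrange basis at u = 5/2:
L_0(5/2) = (1/2)·(-3/2)/[(-2)·(-4)] = -3/32
L_1(5/2) = (5/2)·(-3/2)/[(2)·(-2)] = 15/16
L_2(5/2) = (5/2)·(1/2)/[(4)·(2)] = 5/32
Sum: (-2)·(-3/32) + 12·(15/16) + 42·(5/32) = 18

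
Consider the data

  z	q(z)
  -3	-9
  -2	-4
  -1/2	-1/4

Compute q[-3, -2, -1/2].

-1

q[-3,-2] = (-4 - (-9)) / (-2 - (-3)) = 5
q[-2,-1/2] = (-1/4 - (-4)) / (-1/2 - (-2)) = 5/2
q[-3,-2,-1/2] = (5/2 - 5) / (-1/2 - (-3)) = -1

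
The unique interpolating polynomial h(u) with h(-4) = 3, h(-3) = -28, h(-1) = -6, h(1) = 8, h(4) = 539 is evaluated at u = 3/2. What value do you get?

389/16

L_0(3/2) = (9/2)·(5/2)·(1/2)·(-5/2)/[(-1)·(-3)·(-5)·(-8)] = -15/128
L_1(3/2) = (11/2)·(5/2)·(1/2)·(-5/2)/[(1)·(-2)·(-4)·(-7)] = 275/896
L_2(3/2) = (11/2)·(9/2)·(1/2)·(-5/2)/[(3)·(2)·(-2)·(-5)] = -33/64
L_3(3/2) = (11/2)·(9/2)·(5/2)·(-5/2)/[(5)·(4)·(2)·(-3)] = 165/128
L_4(3/2) = (11/2)·(9/2)·(5/2)·(1/2)/[(8)·(7)·(5)·(3)] = 33/896
Sum: 3·(-15/128) + (-28)·(275/896) + (-6)·(-33/64) + 8·(165/128) + 539·(33/896) = 389/16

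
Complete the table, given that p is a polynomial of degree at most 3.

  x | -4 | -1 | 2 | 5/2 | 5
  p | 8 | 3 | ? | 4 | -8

6217/1365

The 4 known values determine p uniquely (degree ≤ 3).
L_0(2) = (3)·(-1/2)·(-3)/[(-3)·(-13/2)·(-9)] = -1/39
L_1(2) = (6)·(-1/2)·(-3)/[(3)·(-7/2)·(-6)] = 1/7
L_2(2) = (6)·(3)·(-3)/[(13/2)·(7/2)·(-5/2)] = 432/455
L_3(2) = (6)·(3)·(-1/2)/[(9)·(6)·(5/2)] = -1/15
Sum: 8·(-1/39) + 3·(1/7) + 4·(432/455) + (-8)·(-1/15) = 6217/1365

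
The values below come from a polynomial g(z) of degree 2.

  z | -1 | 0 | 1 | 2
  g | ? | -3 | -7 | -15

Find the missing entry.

The 3 known values determine g uniquely (degree ≤ 2).
Evaluate each Lagrange basis at z = -1:
L_0(-1) = (-2)·(-3)/[(-1)·(-2)] = 3
L_1(-1) = (-1)·(-3)/[(1)·(-1)] = -3
L_2(-1) = (-1)·(-2)/[(2)·(1)] = 1
Sum: (-3)·(3) + (-7)·(-3) + (-15)·(1) = -3

-3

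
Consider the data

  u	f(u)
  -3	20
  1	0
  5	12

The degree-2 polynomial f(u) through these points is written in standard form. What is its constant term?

L_0(u) = (u - 1)(u - 5) / [32] = (1/32)u^2 - (3/16)u + 5/32
L_1(u) = (u + 3)(u - 5) / [-16] = -(1/16)u^2 + (1/8)u + 15/16
L_2(u) = (u + 3)(u - 1) / [32] = (1/32)u^2 + (1/16)u - 3/32
f(u) = 20·L_0 + 0·L_1 + 12·L_2
Only the constant term is needed; take it from each L_i and combine:
20·(5/32) + 0·(15/16) + 12·(-3/32) = 2

2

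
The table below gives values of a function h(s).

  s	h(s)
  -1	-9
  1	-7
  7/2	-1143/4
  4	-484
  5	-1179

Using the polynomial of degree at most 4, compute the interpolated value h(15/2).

L_0(15/2) = (13/2)·(4)·(7/2)·(5/2)/[(-2)·(-9/2)·(-5)·(-6)] = 91/108
L_1(15/2) = (17/2)·(4)·(7/2)·(5/2)/[(2)·(-5/2)·(-3)·(-4)] = -119/24
L_2(15/2) = (17/2)·(13/2)·(7/2)·(5/2)/[(9/2)·(5/2)·(-1/2)·(-3/2)] = 1547/27
L_3(15/2) = (17/2)·(13/2)·(4)·(5/2)/[(5)·(3)·(1/2)·(-1)] = -221/3
L_4(15/2) = (17/2)·(13/2)·(4)·(7/2)/[(6)·(4)·(3/2)·(1)] = 1547/72
Sum: (-9)·(91/108) + (-7)·(-119/24) + (-1143/4)·(1547/27) + (-484)·(-221/3) + (-1179)·(1547/72) = -24091/4

-24091/4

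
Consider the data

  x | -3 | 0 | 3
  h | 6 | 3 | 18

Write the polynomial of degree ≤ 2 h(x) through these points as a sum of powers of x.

Build the Lagrange basis polynomials:
L_0(x) = x(x - 3) / [18] = (1/18)x^2 - (1/6)x
L_1(x) = (x + 3)(x - 3) / [-9] = -(1/9)x^2 + 1
L_2(x) = (x + 3)x / [18] = (1/18)x^2 + (1/6)x
h(x) = 6·L_0 + 3·L_1 + 18·L_2
  6·L_0(x) = (1/3)x^2 - x
  3·L_1(x) = -(1/3)x^2 + 3
  18·L_2(x) = x^2 + 3x
Adding term by term: x^2 + 2x + 3

h(x) = x^2 + 2x + 3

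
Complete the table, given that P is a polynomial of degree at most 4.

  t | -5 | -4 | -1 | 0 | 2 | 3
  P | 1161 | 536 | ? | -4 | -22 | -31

5

The 5 known values determine P uniquely (degree ≤ 4).
Evaluate each Lagrange basis at t = -1:
L_0(-1) = (3)·(-1)·(-3)·(-4)/[(-1)·(-5)·(-7)·(-8)] = -9/70
L_1(-1) = (4)·(-1)·(-3)·(-4)/[(1)·(-4)·(-6)·(-7)] = 2/7
L_2(-1) = (4)·(3)·(-3)·(-4)/[(5)·(4)·(-2)·(-3)] = 6/5
L_3(-1) = (4)·(3)·(-1)·(-4)/[(7)·(6)·(2)·(-1)] = -4/7
L_4(-1) = (4)·(3)·(-1)·(-3)/[(8)·(7)·(3)·(1)] = 3/14
Sum: 1161·(-9/70) + 536·(2/7) + (-4)·(6/5) + (-22)·(-4/7) + (-31)·(3/14) = 5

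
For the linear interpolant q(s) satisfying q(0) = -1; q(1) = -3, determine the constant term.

L_0(s) = (s - 1) / [-1] = -s + 1
L_1(s) = s / [1] = s
q(s) = (-1)·L_0 + (-3)·L_1
Only the constant term is needed; take it from each L_i and combine:
(-1)·(1) + (-3)·(0) = -1

-1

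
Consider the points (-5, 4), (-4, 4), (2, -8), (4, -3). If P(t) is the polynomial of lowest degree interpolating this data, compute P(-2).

Evaluate each Lagrange basis at t = -2:
L_0(-2) = (2)·(-4)·(-6)/[(-1)·(-7)·(-9)] = -16/21
L_1(-2) = (3)·(-4)·(-6)/[(1)·(-6)·(-8)] = 3/2
L_2(-2) = (3)·(2)·(-6)/[(7)·(6)·(-2)] = 3/7
L_3(-2) = (3)·(2)·(-4)/[(9)·(8)·(2)] = -1/6
Sum: 4·(-16/21) + 4·(3/2) + (-8)·(3/7) + (-3)·(-1/6) = 1/42

1/42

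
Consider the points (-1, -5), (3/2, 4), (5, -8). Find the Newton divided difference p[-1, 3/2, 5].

-41/35

p[-1,3/2] = (4 - (-5)) / (3/2 - (-1)) = 18/5
p[3/2,5] = (-8 - 4) / (5 - 3/2) = -24/7
p[-1,3/2,5] = (-24/7 - 18/5) / (5 - (-1)) = -41/35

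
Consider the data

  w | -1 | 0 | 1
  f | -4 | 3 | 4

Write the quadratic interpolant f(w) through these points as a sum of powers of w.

f(w) = -3w^2 + 4w + 3

L_0(w) = w(w - 1) / [2] = (1/2)w^2 - (1/2)w
L_1(w) = (w + 1)(w - 1) / [-1] = -w^2 + 1
L_2(w) = (w + 1)w / [2] = (1/2)w^2 + (1/2)w
f(w) = (-4)·L_0 + 3·L_1 + 4·L_2
  (-4)·L_0(w) = -2w^2 + 2w
  3·L_1(w) = -3w^2 + 3
  4·L_2(w) = 2w^2 + 2w
Adding term by term: -3w^2 + 4w + 3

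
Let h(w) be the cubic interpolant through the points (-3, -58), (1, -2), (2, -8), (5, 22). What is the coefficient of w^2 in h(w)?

-4

Build the Lagrange basis polynomials:
L_0(w) = (w - 1)(w - 2)(w - 5) / [-160] = -(1/160)w^3 + (1/20)w^2 - (17/160)w + 1/16
L_1(w) = (w + 3)(w - 2)(w - 5) / [16] = (1/16)w^3 - (1/4)w^2 - (11/16)w + 15/8
L_2(w) = (w + 3)(w - 1)(w - 5) / [-15] = -(1/15)w^3 + (1/5)w^2 + (13/15)w - 1
L_3(w) = (w + 3)(w - 1)(w - 2) / [96] = (1/96)w^3 - (7/96)w + 1/16
h(w) = (-58)·L_0 + (-2)·L_1 + (-8)·L_2 + 22·L_3
Only the coefficient of w^2 is needed; take it from each L_i and combine:
(-58)·(1/20) + (-2)·(-1/4) + (-8)·(1/5) + 22·(0) = -4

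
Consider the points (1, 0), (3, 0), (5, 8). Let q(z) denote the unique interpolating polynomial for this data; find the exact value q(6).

Evaluate each Lagrange basis at z = 6:
L_0(6) = (3)·(1)/[(-2)·(-4)] = 3/8
L_1(6) = (5)·(1)/[(2)·(-2)] = -5/4
L_2(6) = (5)·(3)/[(4)·(2)] = 15/8
Sum: 0 + 0 + 8·(15/8) = 15

15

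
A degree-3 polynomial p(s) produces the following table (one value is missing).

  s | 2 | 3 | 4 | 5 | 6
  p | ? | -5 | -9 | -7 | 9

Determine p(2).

-3

The 4 known values determine p uniquely (degree ≤ 3).
L_0(2) = (-2)·(-3)·(-4)/[(-1)·(-2)·(-3)] = 4
L_1(2) = (-1)·(-3)·(-4)/[(1)·(-1)·(-2)] = -6
L_2(2) = (-1)·(-2)·(-4)/[(2)·(1)·(-1)] = 4
L_3(2) = (-1)·(-2)·(-3)/[(3)·(2)·(1)] = -1
Sum: (-5)·(4) + (-9)·(-6) + (-7)·(4) + 9·(-1) = -3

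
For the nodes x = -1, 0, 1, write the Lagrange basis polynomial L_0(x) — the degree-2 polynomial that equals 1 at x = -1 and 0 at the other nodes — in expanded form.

L_0(x) = (1/2)x^2 - (1/2)x

L_0(x) = x(x - 1) / [(-1)·(-2)]
       = (x^2 - x) / (2)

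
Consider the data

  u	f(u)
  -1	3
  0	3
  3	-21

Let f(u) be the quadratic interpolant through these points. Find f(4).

L_0(4) = (4)·(1)/[(-1)·(-4)] = 1
L_1(4) = (5)·(1)/[(1)·(-3)] = -5/3
L_2(4) = (5)·(4)/[(4)·(3)] = 5/3
Sum: 3·(1) + 3·(-5/3) + (-21)·(5/3) = -37

-37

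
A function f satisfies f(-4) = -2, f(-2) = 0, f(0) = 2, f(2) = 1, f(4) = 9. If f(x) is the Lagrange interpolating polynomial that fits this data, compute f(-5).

Evaluate each Lagrange basis at x = -5:
L_0(-5) = (-3)·(-5)·(-7)·(-9)/[(-2)·(-4)·(-6)·(-8)] = 315/128
L_1(-5) = (-1)·(-5)·(-7)·(-9)/[(2)·(-2)·(-4)·(-6)] = -105/32
L_2(-5) = (-1)·(-3)·(-7)·(-9)/[(4)·(2)·(-2)·(-4)] = 189/64
L_3(-5) = (-1)·(-3)·(-5)·(-9)/[(6)·(4)·(2)·(-2)] = -45/32
L_4(-5) = (-1)·(-3)·(-5)·(-7)/[(8)·(6)·(4)·(2)] = 35/128
Sum: (-2)·(315/128) + 0 + 2·(189/64) + 1·(-45/32) + 9·(35/128) = 261/128

261/128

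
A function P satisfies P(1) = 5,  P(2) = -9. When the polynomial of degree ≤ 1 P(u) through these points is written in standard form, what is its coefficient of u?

-14

The leading coefficient equals the top divided difference P[1,2].
P[1,2] = (-9 - 5) / (2 - 1) = -14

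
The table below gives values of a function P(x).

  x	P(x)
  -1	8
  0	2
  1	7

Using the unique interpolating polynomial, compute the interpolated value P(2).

23

Using Newton's divided-difference form:
P[-1,0] = (2 - 8) / (0 - (-1)) = -6
P[0,1] = (7 - 2) / (1 - 0) = 5
P[-1,0,1] = (5 - (-6)) / (1 - (-1)) = 11/2
P(2) = 8 + (-6)·(3) + (11/2)·(3)·(2) = 23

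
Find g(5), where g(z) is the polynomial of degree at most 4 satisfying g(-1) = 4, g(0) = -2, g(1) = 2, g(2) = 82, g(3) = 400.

Using Newton's divided-difference form:
g[-1,0] = (-2 - 4) / (0 - (-1)) = -6
g[0,1] = (2 - (-2)) / (1 - 0) = 4
g[1,2] = (82 - 2) / (2 - 1) = 80
g[2,3] = (400 - 82) / (3 - 2) = 318
g[-1,0,1] = (4 - (-6)) / (1 - (-1)) = 5
g[0,1,2] = (80 - 4) / (2 - 0) = 38
g[1,2,3] = (318 - 80) / (3 - 1) = 119
g[-1,0,1,2] = (38 - 5) / (2 - (-1)) = 11
g[0,1,2,3] = (119 - 38) / (3 - 0) = 27
g[-1,0,1,2,3] = (27 - 11) / (3 - (-1)) = 4
g(5) = 4 + (-6)·(6) + 5·(6)·(5) + 11·(6)·(5)·(4) + 4·(6)·(5)·(4)·(3) = 2878

2878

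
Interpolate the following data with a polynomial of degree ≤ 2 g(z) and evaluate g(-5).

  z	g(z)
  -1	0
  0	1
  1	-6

L_0(-5) = (-5)·(-6)/[(-1)·(-2)] = 15
L_1(-5) = (-4)·(-6)/[(1)·(-1)] = -24
L_2(-5) = (-4)·(-5)/[(2)·(1)] = 10
Sum: 0 + 1·(-24) + (-6)·(10) = -84

-84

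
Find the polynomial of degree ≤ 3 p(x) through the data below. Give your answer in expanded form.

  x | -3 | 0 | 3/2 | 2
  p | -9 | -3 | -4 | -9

Newton's divided differences:
p[-3,0] = (-3 - (-9)) / (0 - (-3)) = 2
p[0,3/2] = (-4 - (-3)) / (3/2 - 0) = -2/3
p[3/2,2] = (-9 - (-4)) / (2 - 3/2) = -10
p[-3,0,3/2] = (-2/3 - 2) / (3/2 - (-3)) = -16/27
p[0,3/2,2] = (-10 - (-2/3)) / (2 - 0) = -14/3
p[-3,0,3/2,2] = (-14/3 - (-16/27)) / (2 - (-3)) = -22/27
p(x) = -9 + 2·(x + 3) + (-16/27)·(x + 3)x + (-22/27)·(x + 3)x(x - 3/2)
Expanding: p(x) = -(22/27)x^3 - (49/27)x^2 + (35/9)x - 3

p(x) = -(22/27)x^3 - (49/27)x^2 + (35/9)x - 3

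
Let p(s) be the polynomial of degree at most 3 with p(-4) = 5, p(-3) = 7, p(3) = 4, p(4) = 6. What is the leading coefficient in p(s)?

The leading coefficient equals the top divided difference p[-4,-3,3,4].
p[-4,-3] = (7 - 5) / (-3 - (-4)) = 2
p[-3,3] = (4 - 7) / (3 - (-3)) = -1/2
p[3,4] = (6 - 4) / (4 - 3) = 2
p[-4,-3,3] = (-1/2 - 2) / (3 - (-4)) = -5/14
p[-3,3,4] = (2 - (-1/2)) / (4 - (-3)) = 5/14
p[-4,-3,3,4] = (5/14 - (-5/14)) / (4 - (-4)) = 5/56

5/56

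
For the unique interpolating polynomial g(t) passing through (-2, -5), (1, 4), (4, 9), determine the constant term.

Build the Lagrange basis polynomials:
L_0(t) = (t - 1)(t - 4) / [18] = (1/18)t^2 - (5/18)t + 2/9
L_1(t) = (t + 2)(t - 4) / [-9] = -(1/9)t^2 + (2/9)t + 8/9
L_2(t) = (t + 2)(t - 1) / [18] = (1/18)t^2 + (1/18)t - 1/9
g(t) = (-5)·L_0 + 4·L_1 + 9·L_2
Only the constant term is needed; take it from each L_i and combine:
(-5)·(2/9) + 4·(8/9) + 9·(-1/9) = 13/9

13/9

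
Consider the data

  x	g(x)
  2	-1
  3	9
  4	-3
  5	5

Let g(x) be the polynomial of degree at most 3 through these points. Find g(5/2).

75/8

Using Newton's divided-difference form:
g[2,3] = (9 - (-1)) / (3 - 2) = 10
g[3,4] = (-3 - 9) / (4 - 3) = -12
g[4,5] = (5 - (-3)) / (5 - 4) = 8
g[2,3,4] = (-12 - 10) / (4 - 2) = -11
g[3,4,5] = (8 - (-12)) / (5 - 3) = 10
g[2,3,4,5] = (10 - (-11)) / (5 - 2) = 7
g(5/2) = -1 + 10·(1/2) + (-11)·(1/2)·(-1/2) + 7·(1/2)·(-1/2)·(-3/2) = 75/8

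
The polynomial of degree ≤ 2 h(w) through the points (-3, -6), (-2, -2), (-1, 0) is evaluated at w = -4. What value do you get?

-12

Evaluate each Lagrange basis at w = -4:
L_0(-4) = (-2)·(-3)/[(-1)·(-2)] = 3
L_1(-4) = (-1)·(-3)/[(1)·(-1)] = -3
L_2(-4) = (-1)·(-2)/[(2)·(1)] = 1
Sum: (-6)·(3) + (-2)·(-3) + 0 = -12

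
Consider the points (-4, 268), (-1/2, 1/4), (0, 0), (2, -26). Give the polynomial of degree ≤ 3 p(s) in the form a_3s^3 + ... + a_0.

p(s) = -4s^3 + s^2 + s

Build the Lagrange basis polynomials:
L_0(s) = (s + 1/2)s(s - 2) / [-84] = -(1/84)s^3 + (1/56)s^2 + (1/84)s
L_1(s) = (s + 4)s(s - 2) / [35/8] = (8/35)s^3 + (16/35)s^2 - (64/35)s
L_2(s) = (s + 4)(s + 1/2)(s - 2) / [-4] = -(1/4)s^3 - (5/8)s^2 + (7/4)s + 1
L_3(s) = (s + 4)(s + 1/2)s / [30] = (1/30)s^3 + (3/20)s^2 + (1/15)s
p(s) = 268·L_0 + (1/4)·L_1 + 0·L_2 + (-26)·L_3
  268·L_0(s) = -(67/21)s^3 + (67/14)s^2 + (67/21)s
  (1/4)·L_1(s) = (2/35)s^3 + (4/35)s^2 - (16/35)s
  0·L_2(s) = 0
  (-26)·L_3(s) = -(13/15)s^3 - (39/10)s^2 - (26/15)s
Adding term by term: -4s^3 + s^2 + s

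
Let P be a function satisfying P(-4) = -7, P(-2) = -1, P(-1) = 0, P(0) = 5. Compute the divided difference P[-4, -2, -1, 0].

P[-4,-2] = (-1 - (-7)) / (-2 - (-4)) = 3
P[-2,-1] = (0 - (-1)) / (-1 - (-2)) = 1
P[-1,0] = (5 - 0) / (0 - (-1)) = 5
P[-4,-2,-1] = (1 - 3) / (-1 - (-4)) = -2/3
P[-2,-1,0] = (5 - 1) / (0 - (-2)) = 2
P[-4,-2,-1,0] = (2 - (-2/3)) / (0 - (-4)) = 2/3

2/3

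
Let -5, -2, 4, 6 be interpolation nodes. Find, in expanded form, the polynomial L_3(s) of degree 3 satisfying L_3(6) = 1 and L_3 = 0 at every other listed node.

L_3(s) = (1/176)s^3 + (3/176)s^2 - (9/88)s - 5/22

L_3(s) = (s + 5)(s + 2)(s - 4) / [(11)·(8)·(2)]
       = (s^3 + 3s^2 - 18s - 40) / (176)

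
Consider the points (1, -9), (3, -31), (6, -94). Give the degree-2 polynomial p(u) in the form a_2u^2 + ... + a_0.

Build the Lagrange basis polynomials:
L_0(u) = (u - 3)(u - 6) / [10] = (1/10)u^2 - (9/10)u + 9/5
L_1(u) = (u - 1)(u - 6) / [-6] = -(1/6)u^2 + (7/6)u - 1
L_2(u) = (u - 1)(u - 3) / [15] = (1/15)u^2 - (4/15)u + 1/5
p(u) = (-9)·L_0 + (-31)·L_1 + (-94)·L_2
  (-9)·L_0(u) = -(9/10)u^2 + (81/10)u - 81/5
  (-31)·L_1(u) = (31/6)u^2 - (217/6)u + 31
  (-94)·L_2(u) = -(94/15)u^2 + (376/15)u - 94/5
Adding term by term: -2u^2 - 3u - 4

p(u) = -2u^2 - 3u - 4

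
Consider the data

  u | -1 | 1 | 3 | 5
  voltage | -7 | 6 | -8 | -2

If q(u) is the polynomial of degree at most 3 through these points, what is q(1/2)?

911/128

Evaluate each Lagrange basis at u = 1/2:
L_0(1/2) = (-1/2)·(-5/2)·(-9/2)/[(-2)·(-4)·(-6)] = 15/128
L_1(1/2) = (3/2)·(-5/2)·(-9/2)/[(2)·(-2)·(-4)] = 135/128
L_2(1/2) = (3/2)·(-1/2)·(-9/2)/[(4)·(2)·(-2)] = -27/128
L_3(1/2) = (3/2)·(-1/2)·(-5/2)/[(6)·(4)·(2)] = 5/128
Sum: (-7)·(15/128) + 6·(135/128) + (-8)·(-27/128) + (-2)·(5/128) = 911/128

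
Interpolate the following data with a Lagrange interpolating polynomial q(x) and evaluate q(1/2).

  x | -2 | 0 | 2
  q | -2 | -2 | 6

-3/4

L_0(1/2) = (1/2)·(-3/2)/[(-2)·(-4)] = -3/32
L_1(1/2) = (5/2)·(-3/2)/[(2)·(-2)] = 15/16
L_2(1/2) = (5/2)·(1/2)/[(4)·(2)] = 5/32
Sum: (-2)·(-3/32) + (-2)·(15/16) + 6·(5/32) = -3/4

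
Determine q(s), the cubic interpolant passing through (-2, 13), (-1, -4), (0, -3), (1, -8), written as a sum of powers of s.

q(s) = -4s^3 - 3s^2 + 2s - 3

Newton's divided differences:
q[-2,-1] = (-4 - 13) / (-1 - (-2)) = -17
q[-1,0] = (-3 - (-4)) / (0 - (-1)) = 1
q[0,1] = (-8 - (-3)) / (1 - 0) = -5
q[-2,-1,0] = (1 - (-17)) / (0 - (-2)) = 9
q[-1,0,1] = (-5 - 1) / (1 - (-1)) = -3
q[-2,-1,0,1] = (-3 - 9) / (1 - (-2)) = -4
q(s) = 13 + (-17)·(s + 2) + 9·(s + 2)(s + 1) + (-4)·(s + 2)(s + 1)s
Expanding: q(s) = -4s^3 - 3s^2 + 2s - 3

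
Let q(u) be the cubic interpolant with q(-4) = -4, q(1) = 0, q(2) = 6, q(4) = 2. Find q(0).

-39/5

Using Newton's divided-difference form:
q[-4,1] = (0 - (-4)) / (1 - (-4)) = 4/5
q[1,2] = (6 - 0) / (2 - 1) = 6
q[2,4] = (2 - 6) / (4 - 2) = -2
q[-4,1,2] = (6 - 4/5) / (2 - (-4)) = 13/15
q[1,2,4] = (-2 - 6) / (4 - 1) = -8/3
q[-4,1,2,4] = (-8/3 - 13/15) / (4 - (-4)) = -53/120
q(0) = -4 + (4/5)·(4) + (13/15)·(4)·(-1) + (-53/120)·(4)·(-1)·(-2) = -39/5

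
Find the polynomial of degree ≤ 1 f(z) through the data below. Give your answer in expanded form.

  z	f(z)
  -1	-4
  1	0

Build the Lagrange basis polynomials:
L_0(z) = (z - 1) / [-2] = -(1/2)z + 1/2
L_1(z) = (z + 1) / [2] = (1/2)z + 1/2
f(z) = (-4)·L_0 + 0·L_1
  (-4)·L_0(z) = 2z - 2
  0·L_1(z) = 0
Adding term by term: 2z - 2

f(z) = 2z - 2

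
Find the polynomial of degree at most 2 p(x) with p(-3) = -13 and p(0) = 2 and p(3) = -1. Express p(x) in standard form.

Build the Lagrange basis polynomials:
L_0(x) = x(x - 3) / [18] = (1/18)x^2 - (1/6)x
L_1(x) = (x + 3)(x - 3) / [-9] = -(1/9)x^2 + 1
L_2(x) = (x + 3)x / [18] = (1/18)x^2 + (1/6)x
p(x) = (-13)·L_0 + 2·L_1 + (-1)·L_2
  (-13)·L_0(x) = -(13/18)x^2 + (13/6)x
  2·L_1(x) = -(2/9)x^2 + 2
  (-1)·L_2(x) = -(1/18)x^2 - (1/6)x
Adding term by term: -x^2 + 2x + 2

p(x) = -x^2 + 2x + 2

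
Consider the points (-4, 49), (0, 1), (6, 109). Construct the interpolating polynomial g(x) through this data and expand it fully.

Build the Lagrange basis polynomials:
L_0(x) = x(x - 6) / [40] = (1/40)x^2 - (3/20)x
L_1(x) = (x + 4)(x - 6) / [-24] = -(1/24)x^2 + (1/12)x + 1
L_2(x) = (x + 4)x / [60] = (1/60)x^2 + (1/15)x
g(x) = 49·L_0 + 1·L_1 + 109·L_2
  49·L_0(x) = (49/40)x^2 - (147/20)x
  1·L_1(x) = -(1/24)x^2 + (1/12)x + 1
  109·L_2(x) = (109/60)x^2 + (109/15)x
Adding term by term: 3x^2 + 1

g(x) = 3x^2 + 1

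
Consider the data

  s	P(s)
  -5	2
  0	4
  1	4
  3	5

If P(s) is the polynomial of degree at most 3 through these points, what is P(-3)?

39/10

Using Newton's divided-difference form:
P[-5,0] = (4 - 2) / (0 - (-5)) = 2/5
P[0,1] = (4 - 4) / (1 - 0) = 0
P[1,3] = (5 - 4) / (3 - 1) = 1/2
P[-5,0,1] = (0 - 2/5) / (1 - (-5)) = -1/15
P[0,1,3] = (1/2 - 0) / (3 - 0) = 1/6
P[-5,0,1,3] = (1/6 - (-1/15)) / (3 - (-5)) = 7/240
P(-3) = 2 + (2/5)·(2) + (-1/15)·(2)·(-3) + (7/240)·(2)·(-3)·(-4) = 39/10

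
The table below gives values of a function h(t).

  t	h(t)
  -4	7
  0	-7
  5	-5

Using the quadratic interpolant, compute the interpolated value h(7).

Evaluate each Lagrange basis at t = 7:
L_0(7) = (7)·(2)/[(-4)·(-9)] = 7/18
L_1(7) = (11)·(2)/[(4)·(-5)] = -11/10
L_2(7) = (11)·(7)/[(9)·(5)] = 77/45
Sum: 7·(7/18) + (-7)·(-11/10) + (-5)·(77/45) = 28/15

28/15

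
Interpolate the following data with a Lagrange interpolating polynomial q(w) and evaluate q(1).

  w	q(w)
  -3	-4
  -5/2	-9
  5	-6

L_0(1) = (7/2)·(-4)/[(-1/2)·(-8)] = -7/2
L_1(1) = (4)·(-4)/[(1/2)·(-15/2)] = 64/15
L_2(1) = (4)·(7/2)/[(8)·(15/2)] = 7/30
Sum: (-4)·(-7/2) + (-9)·(64/15) + (-6)·(7/30) = -129/5

-129/5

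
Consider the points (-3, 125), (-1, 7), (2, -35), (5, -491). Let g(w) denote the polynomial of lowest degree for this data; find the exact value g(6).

Evaluate each Lagrange basis at w = 6:
L_0(6) = (7)·(4)·(1)/[(-2)·(-5)·(-8)] = -7/20
L_1(6) = (9)·(4)·(1)/[(2)·(-3)·(-6)] = 1
L_2(6) = (9)·(7)·(1)/[(5)·(3)·(-3)] = -7/5
L_3(6) = (9)·(7)·(4)/[(8)·(6)·(3)] = 7/4
Sum: 125·(-7/20) + 7·(1) + (-35)·(-7/5) + (-491)·(7/4) = -847

-847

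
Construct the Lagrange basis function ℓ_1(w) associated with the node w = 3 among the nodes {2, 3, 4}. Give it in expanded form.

ℓ_1(w) = (w - 2)(w - 4) / [(1)·(-1)]
       = (w^2 - 6w + 8) / (-1)

ℓ_1(w) = -w^2 + 6w - 8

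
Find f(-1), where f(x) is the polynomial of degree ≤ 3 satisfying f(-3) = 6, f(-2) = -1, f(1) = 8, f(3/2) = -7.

L_0(-1) = (1)·(-2)·(-5/2)/[(-1)·(-4)·(-9/2)] = -5/18
L_1(-1) = (2)·(-2)·(-5/2)/[(1)·(-3)·(-7/2)] = 20/21
L_2(-1) = (2)·(1)·(-5/2)/[(4)·(3)·(-1/2)] = 5/6
L_3(-1) = (2)·(1)·(-2)/[(9/2)·(7/2)·(1/2)] = -32/63
Sum: 6·(-5/18) + (-1)·(20/21) + 8·(5/6) + (-7)·(-32/63) = 479/63

479/63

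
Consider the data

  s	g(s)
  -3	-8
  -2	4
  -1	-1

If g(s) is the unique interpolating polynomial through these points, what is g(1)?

Using Newton's divided-difference form:
g[-3,-2] = (4 - (-8)) / (-2 - (-3)) = 12
g[-2,-1] = (-1 - 4) / (-1 - (-2)) = -5
g[-3,-2,-1] = (-5 - 12) / (-1 - (-3)) = -17/2
g(1) = -8 + 12·(4) + (-17/2)·(4)·(3) = -62

-62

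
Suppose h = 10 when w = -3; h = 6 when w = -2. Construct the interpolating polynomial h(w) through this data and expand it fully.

L_0(w) = (w + 2) / [-1] = -w - 2
L_1(w) = (w + 3) / [1] = w + 3
h(w) = 10·L_0 + 6·L_1
  10·L_0(w) = -10w - 20
  6·L_1(w) = 6w + 18
Adding term by term: -4w - 2

h(w) = -4w - 2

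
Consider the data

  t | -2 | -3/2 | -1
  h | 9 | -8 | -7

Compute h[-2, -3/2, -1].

h[-2,-3/2] = (-8 - 9) / (-3/2 - (-2)) = -34
h[-3/2,-1] = (-7 - (-8)) / (-1 - (-3/2)) = 2
h[-2,-3/2,-1] = (2 - (-34)) / (-1 - (-2)) = 36

36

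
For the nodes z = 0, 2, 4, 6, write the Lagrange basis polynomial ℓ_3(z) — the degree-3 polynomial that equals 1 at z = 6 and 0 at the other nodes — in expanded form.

ℓ_3(z) = (1/48)z^3 - (1/8)z^2 + (1/6)z

ℓ_3(z) = z(z - 2)(z - 4) / [(6)·(4)·(2)]
       = (z^3 - 6z^2 + 8z) / (48)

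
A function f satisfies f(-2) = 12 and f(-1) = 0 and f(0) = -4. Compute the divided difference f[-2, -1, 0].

4

f[-2,-1] = (0 - 12) / (-1 - (-2)) = -12
f[-1,0] = (-4 - 0) / (0 - (-1)) = -4
f[-2,-1,0] = (-4 - (-12)) / (0 - (-2)) = 4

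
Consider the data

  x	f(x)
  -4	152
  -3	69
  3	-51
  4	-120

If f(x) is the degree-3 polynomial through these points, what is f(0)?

Evaluate each Lagrange basis at x = 0:
L_0(0) = (3)·(-3)·(-4)/[(-1)·(-7)·(-8)] = -9/14
L_1(0) = (4)·(-3)·(-4)/[(1)·(-6)·(-7)] = 8/7
L_2(0) = (4)·(3)·(-4)/[(7)·(6)·(-1)] = 8/7
L_3(0) = (4)·(3)·(-3)/[(8)·(7)·(1)] = -9/14
Sum: 152·(-9/14) + 69·(8/7) + (-51)·(8/7) + (-120)·(-9/14) = 0

0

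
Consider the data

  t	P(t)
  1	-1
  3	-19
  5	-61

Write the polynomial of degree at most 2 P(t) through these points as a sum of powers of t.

L_0(t) = (t - 3)(t - 5) / [8] = (1/8)t^2 - t + 15/8
L_1(t) = (t - 1)(t - 5) / [-4] = -(1/4)t^2 + (3/2)t - 5/4
L_2(t) = (t - 1)(t - 3) / [8] = (1/8)t^2 - (1/2)t + 3/8
P(t) = (-1)·L_0 + (-19)·L_1 + (-61)·L_2
  (-1)·L_0(t) = -(1/8)t^2 + t - 15/8
  (-19)·L_1(t) = (19/4)t^2 - (57/2)t + 95/4
  (-61)·L_2(t) = -(61/8)t^2 + (61/2)t - 183/8
Adding term by term: -3t^2 + 3t - 1

P(t) = -3t^2 + 3t - 1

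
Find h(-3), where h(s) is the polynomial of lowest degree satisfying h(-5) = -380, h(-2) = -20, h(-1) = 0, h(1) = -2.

Evaluate each Lagrange basis at s = -3:
L_0(-3) = (-1)·(-2)·(-4)/[(-3)·(-4)·(-6)] = 1/9
L_1(-3) = (2)·(-2)·(-4)/[(3)·(-1)·(-3)] = 16/9
L_2(-3) = (2)·(-1)·(-4)/[(4)·(1)·(-2)] = -1
L_3(-3) = (2)·(-1)·(-2)/[(6)·(3)·(2)] = 1/9
Sum: (-380)·(1/9) + (-20)·(16/9) + 0 + (-2)·(1/9) = -78

-78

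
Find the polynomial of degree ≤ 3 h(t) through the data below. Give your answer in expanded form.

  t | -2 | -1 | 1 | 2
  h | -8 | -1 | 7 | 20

h(t) = t^3 + t^2 + 3t + 2

Build the Lagrange basis polynomials:
L_0(t) = (t + 1)(t - 1)(t - 2) / [-12] = -(1/12)t^3 + (1/6)t^2 + (1/12)t - 1/6
L_1(t) = (t + 2)(t - 1)(t - 2) / [6] = (1/6)t^3 - (1/6)t^2 - (2/3)t + 2/3
L_2(t) = (t + 2)(t + 1)(t - 2) / [-6] = -(1/6)t^3 - (1/6)t^2 + (2/3)t + 2/3
L_3(t) = (t + 2)(t + 1)(t - 1) / [12] = (1/12)t^3 + (1/6)t^2 - (1/12)t - 1/6
h(t) = (-8)·L_0 + (-1)·L_1 + 7·L_2 + 20·L_3
  (-8)·L_0(t) = (2/3)t^3 - (4/3)t^2 - (2/3)t + 4/3
  (-1)·L_1(t) = -(1/6)t^3 + (1/6)t^2 + (2/3)t - 2/3
  7·L_2(t) = -(7/6)t^3 - (7/6)t^2 + (14/3)t + 14/3
  20·L_3(t) = (5/3)t^3 + (10/3)t^2 - (5/3)t - 10/3
Adding term by term: t^3 + t^2 + 3t + 2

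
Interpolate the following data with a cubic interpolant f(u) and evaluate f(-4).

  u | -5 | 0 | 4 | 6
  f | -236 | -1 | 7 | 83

L_0(-4) = (-4)·(-8)·(-10)/[(-5)·(-9)·(-11)] = 64/99
L_1(-4) = (1)·(-8)·(-10)/[(5)·(-4)·(-6)] = 2/3
L_2(-4) = (1)·(-4)·(-10)/[(9)·(4)·(-2)] = -5/9
L_3(-4) = (1)·(-4)·(-8)/[(11)·(6)·(2)] = 8/33
Sum: (-236)·(64/99) + (-1)·(2/3) + 7·(-5/9) + 83·(8/33) = -137

-137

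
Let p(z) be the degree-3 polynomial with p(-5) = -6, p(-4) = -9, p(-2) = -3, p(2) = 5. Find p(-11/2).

Evaluate each Lagrange basis at z = -11/2:
L_0(-11/2) = (-3/2)·(-7/2)·(-15/2)/[(-1)·(-3)·(-7)] = 15/8
L_1(-11/2) = (-1/2)·(-7/2)·(-15/2)/[(1)·(-2)·(-6)] = -35/32
L_2(-11/2) = (-1/2)·(-3/2)·(-15/2)/[(3)·(2)·(-4)] = 15/64
L_3(-11/2) = (-1/2)·(-3/2)·(-7/2)/[(7)·(6)·(4)] = -1/64
Sum: (-6)·(15/8) + (-9)·(-35/32) + (-3)·(15/64) + 5·(-1/64) = -35/16

-35/16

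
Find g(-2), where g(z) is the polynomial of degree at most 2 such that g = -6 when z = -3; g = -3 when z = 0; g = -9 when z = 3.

-4

Evaluate each Lagrange basis at z = -2:
L_0(-2) = (-2)·(-5)/[(-3)·(-6)] = 5/9
L_1(-2) = (1)·(-5)/[(3)·(-3)] = 5/9
L_2(-2) = (1)·(-2)/[(6)·(3)] = -1/9
Sum: (-6)·(5/9) + (-3)·(5/9) + (-9)·(-1/9) = -4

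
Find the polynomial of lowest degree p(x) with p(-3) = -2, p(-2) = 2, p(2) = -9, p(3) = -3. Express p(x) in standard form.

Newton's divided differences:
p[-3,-2] = (2 - (-2)) / (-2 - (-3)) = 4
p[-2,2] = (-9 - 2) / (2 - (-2)) = -11/4
p[2,3] = (-3 - (-9)) / (3 - 2) = 6
p[-3,-2,2] = (-11/4 - 4) / (2 - (-3)) = -27/20
p[-2,2,3] = (6 - (-11/4)) / (3 - (-2)) = 7/4
p[-3,-2,2,3] = (7/4 - (-27/20)) / (3 - (-3)) = 31/60
p(x) = -2 + 4·(x + 3) + (-27/20)·(x + 3)(x + 2) + (31/60)·(x + 3)(x + 2)(x - 2)
Expanding: p(x) = (31/60)x^3 + (1/5)x^2 - (289/60)x - 43/10

p(x) = (31/60)x^3 + (1/5)x^2 - (289/60)x - 43/10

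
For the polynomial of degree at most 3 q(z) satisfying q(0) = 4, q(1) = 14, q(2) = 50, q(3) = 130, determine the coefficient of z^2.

Build the Lagrange basis polynomials:
L_0(z) = (z - 1)(z - 2)(z - 3) / [-6] = -(1/6)z^3 + z^2 - (11/6)z + 1
L_1(z) = z(z - 2)(z - 3) / [2] = (1/2)z^3 - (5/2)z^2 + 3z
L_2(z) = z(z - 1)(z - 3) / [-2] = -(1/2)z^3 + 2z^2 - (3/2)z
L_3(z) = z(z - 1)(z - 2) / [6] = (1/6)z^3 - (1/2)z^2 + (1/3)z
q(z) = 4·L_0 + 14·L_1 + 50·L_2 + 130·L_3
Only the coefficient of z^2 is needed; take it from each L_i and combine:
4·(1) + 14·(-5/2) + 50·(2) + 130·(-1/2) = 4

4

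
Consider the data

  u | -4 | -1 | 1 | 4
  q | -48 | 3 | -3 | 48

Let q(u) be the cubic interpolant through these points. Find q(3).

L_0(3) = (4)·(2)·(-1)/[(-3)·(-5)·(-8)] = 1/15
L_1(3) = (7)·(2)·(-1)/[(3)·(-2)·(-5)] = -7/15
L_2(3) = (7)·(4)·(-1)/[(5)·(2)·(-3)] = 14/15
L_3(3) = (7)·(4)·(2)/[(8)·(5)·(3)] = 7/15
Sum: (-48)·(1/15) + 3·(-7/15) + (-3)·(14/15) + 48·(7/15) = 15

15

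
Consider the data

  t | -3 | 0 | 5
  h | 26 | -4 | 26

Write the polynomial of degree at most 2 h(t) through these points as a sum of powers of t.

h(t) = 2t^2 - 4t - 4

L_0(t) = t(t - 5) / [24] = (1/24)t^2 - (5/24)t
L_1(t) = (t + 3)(t - 5) / [-15] = -(1/15)t^2 + (2/15)t + 1
L_2(t) = (t + 3)t / [40] = (1/40)t^2 + (3/40)t
h(t) = 26·L_0 + (-4)·L_1 + 26·L_2
  26·L_0(t) = (13/12)t^2 - (65/12)t
  (-4)·L_1(t) = (4/15)t^2 - (8/15)t - 4
  26·L_2(t) = (13/20)t^2 + (39/20)t
Adding term by term: 2t^2 - 4t - 4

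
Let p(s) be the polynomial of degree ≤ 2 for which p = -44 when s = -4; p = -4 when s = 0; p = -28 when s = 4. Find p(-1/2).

Evaluate each Lagrange basis at s = -1/2:
L_0(-1/2) = (-1/2)·(-9/2)/[(-4)·(-8)] = 9/128
L_1(-1/2) = (7/2)·(-9/2)/[(4)·(-4)] = 63/64
L_2(-1/2) = (7/2)·(-1/2)/[(8)·(4)] = -7/128
Sum: (-44)·(9/128) + (-4)·(63/64) + (-28)·(-7/128) = -11/2

-11/2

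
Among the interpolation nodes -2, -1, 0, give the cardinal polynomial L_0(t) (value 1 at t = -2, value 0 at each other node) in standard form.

L_0(t) = (1/2)t^2 + (1/2)t

L_0(t) = (t + 1)t / [(-1)·(-2)]
       = (t^2 + t) / (2)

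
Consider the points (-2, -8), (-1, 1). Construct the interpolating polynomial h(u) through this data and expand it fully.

h(u) = 9u + 10

Build the Lagrange basis polynomials:
L_0(u) = (u + 1) / [-1] = -u - 1
L_1(u) = (u + 2) / [1] = u + 2
h(u) = (-8)·L_0 + 1·L_1
  (-8)·L_0(u) = 8u + 8
  1·L_1(u) = u + 2
Adding term by term: 9u + 10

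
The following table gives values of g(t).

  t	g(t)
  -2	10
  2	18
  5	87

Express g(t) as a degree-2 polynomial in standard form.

g(t) = 3t^2 + 2t + 2

Build the Lagrange basis polynomials:
L_0(t) = (t - 2)(t - 5) / [28] = (1/28)t^2 - (1/4)t + 5/14
L_1(t) = (t + 2)(t - 5) / [-12] = -(1/12)t^2 + (1/4)t + 5/6
L_2(t) = (t + 2)(t - 2) / [21] = (1/21)t^2 - 4/21
g(t) = 10·L_0 + 18·L_1 + 87·L_2
  10·L_0(t) = (5/14)t^2 - (5/2)t + 25/7
  18·L_1(t) = -(3/2)t^2 + (9/2)t + 15
  87·L_2(t) = (29/7)t^2 - 116/7
Adding term by term: 3t^2 + 2t + 2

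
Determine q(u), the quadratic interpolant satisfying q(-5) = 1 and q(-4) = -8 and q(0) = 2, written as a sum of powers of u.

Build the Lagrange basis polynomials:
L_0(u) = (u + 4)u / [5] = (1/5)u^2 + (4/5)u
L_1(u) = (u + 5)u / [-4] = -(1/4)u^2 - (5/4)u
L_2(u) = (u + 5)(u + 4) / [20] = (1/20)u^2 + (9/20)u + 1
q(u) = 1·L_0 + (-8)·L_1 + 2·L_2
  1·L_0(u) = (1/5)u^2 + (4/5)u
  (-8)·L_1(u) = 2u^2 + 10u
  2·L_2(u) = (1/10)u^2 + (9/10)u + 2
Adding term by term: (23/10)u^2 + (117/10)u + 2

q(u) = (23/10)u^2 + (117/10)u + 2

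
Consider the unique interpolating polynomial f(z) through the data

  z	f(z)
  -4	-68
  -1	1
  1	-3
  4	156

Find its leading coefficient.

L_0(z) = (z + 1)(z - 1)(z - 4) / [-120] = -(1/120)z^3 + (1/30)z^2 + (1/120)z - 1/30
L_1(z) = (z + 4)(z - 1)(z - 4) / [30] = (1/30)z^3 - (1/30)z^2 - (8/15)z + 8/15
L_2(z) = (z + 4)(z + 1)(z - 4) / [-30] = -(1/30)z^3 - (1/30)z^2 + (8/15)z + 8/15
L_3(z) = (z + 4)(z + 1)(z - 1) / [120] = (1/120)z^3 + (1/30)z^2 - (1/120)z - 1/30
f(z) = (-68)·L_0 + 1·L_1 + (-3)·L_2 + 156·L_3
Only the coefficient of z^3 is needed; take it from each L_i and combine:
(-68)·(-1/120) + 1·(1/30) + (-3)·(-1/30) + 156·(1/120) = 2

2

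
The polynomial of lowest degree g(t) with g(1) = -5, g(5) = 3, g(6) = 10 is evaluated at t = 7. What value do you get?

19

Evaluate each Lagrange basis at t = 7:
L_0(7) = (2)·(1)/[(-4)·(-5)] = 1/10
L_1(7) = (6)·(1)/[(4)·(-1)] = -3/2
L_2(7) = (6)·(2)/[(5)·(1)] = 12/5
Sum: (-5)·(1/10) + 3·(-3/2) + 10·(12/5) = 19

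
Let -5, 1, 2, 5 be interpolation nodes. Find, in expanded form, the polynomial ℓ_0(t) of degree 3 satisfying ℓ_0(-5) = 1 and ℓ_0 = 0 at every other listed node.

ℓ_0(t) = -(1/420)t^3 + (2/105)t^2 - (17/420)t + 1/42

ℓ_0(t) = (t - 1)(t - 2)(t - 5) / [(-6)·(-7)·(-10)]
       = (t^3 - 8t^2 + 17t - 10) / (-420)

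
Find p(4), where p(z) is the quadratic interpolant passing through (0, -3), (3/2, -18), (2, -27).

Using Newton's divided-difference form:
p[0,3/2] = (-18 - (-3)) / (3/2 - 0) = -10
p[3/2,2] = (-27 - (-18)) / (2 - 3/2) = -18
p[0,3/2,2] = (-18 - (-10)) / (2 - 0) = -4
p(4) = -3 + (-10)·(4) + (-4)·(4)·(5/2) = -83

-83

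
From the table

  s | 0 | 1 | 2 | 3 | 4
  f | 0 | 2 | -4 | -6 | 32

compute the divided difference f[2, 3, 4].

f[2,3] = (-6 - (-4)) / (3 - 2) = -2
f[3,4] = (32 - (-6)) / (4 - 3) = 38
f[2,3,4] = (38 - (-2)) / (4 - 2) = 20

20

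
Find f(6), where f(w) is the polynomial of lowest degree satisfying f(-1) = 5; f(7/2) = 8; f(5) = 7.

52/9

Using Newton's divided-difference form:
f[-1,7/2] = (8 - 5) / (7/2 - (-1)) = 2/3
f[7/2,5] = (7 - 8) / (5 - 7/2) = -2/3
f[-1,7/2,5] = (-2/3 - 2/3) / (5 - (-1)) = -2/9
f(6) = 5 + (2/3)·(7) + (-2/9)·(7)·(5/2) = 52/9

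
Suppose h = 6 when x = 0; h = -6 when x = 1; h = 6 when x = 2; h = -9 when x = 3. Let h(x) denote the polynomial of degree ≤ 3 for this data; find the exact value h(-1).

93

L_0(-1) = (-2)·(-3)·(-4)/[(-1)·(-2)·(-3)] = 4
L_1(-1) = (-1)·(-3)·(-4)/[(1)·(-1)·(-2)] = -6
L_2(-1) = (-1)·(-2)·(-4)/[(2)·(1)·(-1)] = 4
L_3(-1) = (-1)·(-2)·(-3)/[(3)·(2)·(1)] = -1
Sum: 6·(4) + (-6)·(-6) + 6·(4) + (-9)·(-1) = 93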